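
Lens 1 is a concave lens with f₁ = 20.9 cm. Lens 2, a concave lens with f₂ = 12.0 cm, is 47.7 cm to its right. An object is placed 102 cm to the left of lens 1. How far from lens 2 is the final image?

10.1 cm

Lens 1 is diverging, so f₁ = −20.9 cm.
Lens 1: 1/d_i1 = 1/f₁ − 1/d_o1 = 1/(-20.9) − 1/(102) = -0.05765, so d_i1 = -17.35 cm.
The intermediate image is 17.35 cm to the left of lens 1 (virtual), which is 47.7 − (-17.35) = 65.05 cm to the left of lens 2, so d_o2 = +65.05 cm.
Lens 2 is diverging, so f₂ = −12.0 cm.
Lens 2: 1/d_i2 = 1/f₂ − 1/d_o2 = 1/(-12.0) − 1/(65.05) = -0.09871, so d_i2 = -10.1 cm.
The final image is virtual, 10.1 cm to the left of lens 2 (overall magnification ≈ 0.026).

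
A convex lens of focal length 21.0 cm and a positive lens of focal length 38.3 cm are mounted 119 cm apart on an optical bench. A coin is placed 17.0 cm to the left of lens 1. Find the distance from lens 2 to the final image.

Lens 1: 1/d_i1 = 1/f₁ − 1/d_o1 = 1/(21.0) − 1/(17.0) = -0.01120, so d_i1 = -89.25 cm.
The intermediate image is 89.25 cm to the left of lens 1 (virtual), which is 119 − (-89.25) = 208.2 cm to the left of lens 2, so d_o2 = +208.2 cm.
Lens 2: 1/d_i2 = 1/f₂ − 1/d_o2 = 1/(38.3) − 1/(208.2) = 0.02131, so d_i2 = 46.9 cm.
The final image is real, 46.9 cm to the right of lens 2 (overall magnification ≈ -1.2).

46.9 cm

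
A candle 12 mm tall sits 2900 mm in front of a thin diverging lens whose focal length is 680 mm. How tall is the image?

2.28 mm

For a diverging lens, f = -680 mm.
1/d_i = 1/f − 1/d_o = 1/(-680.0) − 1/(2900) = -0.001815, so d_i = -550.8 mm.
m = −d_i/d_o = +0.1899.
|h_i| = |m|·h_o = 0.1899 × 12 = 2.28 mm. The image is virtual, upright and reduced, on the same side as the object.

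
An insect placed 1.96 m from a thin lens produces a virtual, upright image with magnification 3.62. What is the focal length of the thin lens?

m = −d_i/d_o ⇒ d_i = −m·d_o = −(+3.62)·(1.96) = -7.095 m.
1/f = 1/d_o + 1/d_i = 1/(1.96) + 1/(-7.095) = 0.3693, so f = 2.71 m.
Since f is positive, the thin lens is converging.

f = 2.71 m (converging)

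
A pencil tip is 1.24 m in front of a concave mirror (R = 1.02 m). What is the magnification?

f = R/2 = 1.02/2 = 0.5100 m.
1/d_i = 1/f − 1/d_o = 1/(0.5100) − 1/(1.24) = 1.154, so d_i = 0.8663 m.
m = −d_i/d_o = −(0.8663)/(1.24) = -0.699.
The image is real, inverted and reduced, in front of the mirror.

m = -0.699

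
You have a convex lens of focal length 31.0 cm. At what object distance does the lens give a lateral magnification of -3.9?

38.9 cm

m = −d_i/d_o ⇒ d_i = −m·d_o.
1/f = 1/d_o + 1/d_i = 1/d_o − 1/(m·d_o) = (1 − 1/m)/d_o, so d_o = f(1 − 1/m) = (31.00)(1 − 1/(-3.9)) = 38.9 cm.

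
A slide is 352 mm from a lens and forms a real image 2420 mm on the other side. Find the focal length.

f = 307 mm (converging)

Real image ⇒ d_i = +2420 mm.
1/f = 1/d_o + 1/d_i = 1/(352) + 1/(2420) = 0.003254, so f = 307 mm.
Since f is positive, the lens is converging.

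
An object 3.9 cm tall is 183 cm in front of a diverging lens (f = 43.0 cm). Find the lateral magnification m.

m = +0.190

For a diverging lens, f = -43.0 cm.
1/d_i = 1/f − 1/d_o = 1/(-43.00) − 1/(183) = -0.02872, so d_i = -34.82 cm.
m = −d_i/d_o = −(-34.82)/(183) = +0.190.
The image is virtual, upright and reduced, on the same side as the object.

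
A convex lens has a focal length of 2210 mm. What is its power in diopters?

f = 221 cm = 2.21 m.
P = 1/f = 1/(2.21 m) = +0.452 D.

P = +0.452 D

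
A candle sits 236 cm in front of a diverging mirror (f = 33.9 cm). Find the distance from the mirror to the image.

For a diverging mirror, f = -33.9 cm.
Mirror equation: 1/q = 1/f − 1/p = 1/(-33.90) − 1/(236) = -0.02950 − 0.004237 = -0.03374, so q = -29.6 cm.
The image is virtual, upright and reduced, behind the mirror.

29.6 cm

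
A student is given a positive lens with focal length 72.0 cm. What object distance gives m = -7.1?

m = −d_i/d_o ⇒ d_i = −m·d_o.
1/f = 1/d_o + 1/d_i = 1/d_o − 1/(m·d_o) = (1 − 1/m)/d_o, so d_o = f(1 − 1/m) = (72.00)(1 − 1/(-7.1)) = 82.1 cm.

82.1 cm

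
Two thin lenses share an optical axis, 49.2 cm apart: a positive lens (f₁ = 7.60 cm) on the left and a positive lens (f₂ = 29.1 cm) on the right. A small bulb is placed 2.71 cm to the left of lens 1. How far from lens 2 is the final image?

63.9 cm

Lens 1: 1/d_i1 = 1/f₁ − 1/d_o1 = 1/(7.60) − 1/(2.71) = -0.2374, so d_i1 = -4.212 cm.
The intermediate image is 4.212 cm to the left of lens 1 (virtual), which is 49.2 − (-4.212) = 53.41 cm to the left of lens 2, so d_o2 = +53.41 cm.
Lens 2: 1/d_i2 = 1/f₂ − 1/d_o2 = 1/(29.1) − 1/(53.41) = 0.01564, so d_i2 = 63.9 cm.
The final image is real, 63.9 cm to the right of lens 2 (overall magnification ≈ -1.9).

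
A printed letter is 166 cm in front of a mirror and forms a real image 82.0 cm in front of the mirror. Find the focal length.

f = 54.9 cm (concave)

Real image ⇒ d_i = +82.0 cm.
1/f = 1/d_o + 1/d_i = 1/(166) + 1/(82.0) = 0.01822, so f = 54.9 cm.
Since f is positive, the mirror is concave.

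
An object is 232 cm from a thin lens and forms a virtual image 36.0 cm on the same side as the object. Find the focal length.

Virtual image ⇒ d_i = −36.0 cm.
1/f = 1/d_o + 1/d_i = 1/(232) + 1/(-36.0) = -0.02347, so f = -42.6 cm.
Since f is negative, the thin lens is diverging.

f = -42.6 cm (diverging)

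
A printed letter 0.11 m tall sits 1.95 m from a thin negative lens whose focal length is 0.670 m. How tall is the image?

For a negative lens, f = -0.670 m.
1/d_i = 1/f − 1/d_o = 1/(-0.6700) − 1/(1.95) = -2.005, so d_i = -0.4987 m.
m = −d_i/d_o = +0.2557.
|h_i| = |m|·h_o = 0.2557 × 0.11 = 0.0281 m. The image is virtual, upright and reduced, on the same side as the object.

0.0281 m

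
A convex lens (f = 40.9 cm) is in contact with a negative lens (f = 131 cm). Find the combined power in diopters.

P = +1.68 D

P₁ = 1/f₁ = 1/(0.409 m) = +2.445 D; P₂ = 1/f₂ = 1/(-1.31 m) = -0.7634 D.
For thin lenses in contact, P = P₁ + P₂ = (+2.445) + (-0.7634) = +1.68 D.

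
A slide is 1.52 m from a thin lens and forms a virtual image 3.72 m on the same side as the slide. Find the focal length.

Virtual image ⇒ d_i = −3.72 m.
1/f = 1/d_o + 1/d_i = 1/(1.52) + 1/(-3.72) = 0.3891, so f = 2.57 m.
Since f is positive, the thin lens is converging.

f = 2.57 m (converging)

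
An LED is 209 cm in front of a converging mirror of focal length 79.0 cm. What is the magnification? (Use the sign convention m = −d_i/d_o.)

m = -0.608

1/d_i = 1/f − 1/d_o = 1/(79.00) − 1/(209) = 0.007874, so d_i = 127.0 cm.
m = −d_i/d_o = −(127.0)/(209) = -0.608.
The image is real, inverted and reduced, in front of the mirror.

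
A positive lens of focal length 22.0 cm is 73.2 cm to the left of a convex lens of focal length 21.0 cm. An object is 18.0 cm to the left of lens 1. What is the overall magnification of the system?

Lens 1: 1/d_i1 = 1/(22.0) − 1/(18.0) = -0.01010, so d_i1 = -99.00 cm; m₁ = −d_i1/d_o1 = +5.500.
d_o2 = 73.2 − (-99.00) = 172.2 cm.
Lens 2: 1/d_i2 = 1/(21.0) − 1/(172.2) = 0.04181, so d_i2 = 23.92 cm; m₂ = −d_i2/d_o2 = -0.1389.
m = m₁·m₂ = (+5.500)(-0.1389) = -0.764.

m = -0.764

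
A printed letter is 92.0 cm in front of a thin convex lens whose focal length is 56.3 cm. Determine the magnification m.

1/d_i = 1/f − 1/d_o = 1/(56.30) − 1/(92.0) = 0.006892, so d_i = 145.1 cm.
m = −d_i/d_o = −(145.1)/(92.0) = -1.58.
The image is real, inverted and enlarged, on the far side of the lens.

m = -1.58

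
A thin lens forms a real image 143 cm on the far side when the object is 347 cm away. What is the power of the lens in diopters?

d_i = +143 cm.
1/f = 1/d_o + 1/d_i = 1/(347) + 1/(143) = 0.009875 cm⁻¹.
f = 101.3 cm = 1.013 m, so P = 1/f = +0.987 D.

P = +0.987 D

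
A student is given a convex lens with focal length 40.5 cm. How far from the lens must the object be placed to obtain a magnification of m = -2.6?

m = −d_i/d_o ⇒ d_i = −m·d_o.
1/f = 1/d_o + 1/d_i = 1/d_o − 1/(m·d_o) = (1 − 1/m)/d_o, so d_o = f(1 − 1/m) = (40.50)(1 − 1/(-2.6)) = 56.1 cm.

56.1 cm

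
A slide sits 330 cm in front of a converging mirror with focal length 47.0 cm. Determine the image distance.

54.8 cm

Mirror equation: 1/d_i = 1/f − 1/d_o = 1/(47.00) − 1/(330) = 0.02128 − 0.003030 = 0.01825, so d_i = 54.8 cm.
The image is real, inverted and reduced, in front of the mirror.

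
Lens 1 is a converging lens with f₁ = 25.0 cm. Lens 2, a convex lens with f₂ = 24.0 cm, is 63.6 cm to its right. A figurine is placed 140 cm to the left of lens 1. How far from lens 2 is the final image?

86.8 cm

Lens 1: 1/d_i1 = 1/f₁ − 1/d_o1 = 1/(25.0) − 1/(140) = 0.03286, so d_i1 = 30.43 cm.
The intermediate image is 30.43 cm to the right of lens 1, which is 63.6 − (30.43) = 33.17 cm to the left of lens 2, so d_o2 = +33.17 cm.
Lens 2: 1/d_i2 = 1/f₂ − 1/d_o2 = 1/(24.0) − 1/(33.17) = 0.01152, so d_i2 = 86.8 cm.
The final image is real, 86.8 cm to the right of lens 2 (overall magnification ≈ 0.57).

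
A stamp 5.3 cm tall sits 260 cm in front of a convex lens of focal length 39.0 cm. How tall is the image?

1/d_i = 1/f − 1/d_o = 1/(39.00) − 1/(260) = 0.02179, so d_i = 45.88 cm.
m = −d_i/d_o = -0.1765.
|h_i| = |m|·h_o = 0.1765 × 5.3 = 0.935 cm. The image is real, inverted and reduced, on the far side of the lens.

0.935 cm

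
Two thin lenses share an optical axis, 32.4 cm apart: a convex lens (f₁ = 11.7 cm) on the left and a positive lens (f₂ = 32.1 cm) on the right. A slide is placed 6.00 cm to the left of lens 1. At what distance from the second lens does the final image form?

Lens 1: 1/d_i1 = 1/f₁ − 1/d_o1 = 1/(11.7) − 1/(6.00) = -0.08120, so d_i1 = -12.32 cm.
The intermediate image is 12.32 cm to the left of lens 1 (virtual), which is 32.4 − (-12.32) = 44.72 cm to the left of lens 2, so d_o2 = +44.72 cm.
Lens 2: 1/d_i2 = 1/f₂ − 1/d_o2 = 1/(32.1) − 1/(44.72) = 0.008791, so d_i2 = 114 cm.
The final image is real, 114 cm to the right of lens 2 (overall magnification ≈ -5.2).

114 cm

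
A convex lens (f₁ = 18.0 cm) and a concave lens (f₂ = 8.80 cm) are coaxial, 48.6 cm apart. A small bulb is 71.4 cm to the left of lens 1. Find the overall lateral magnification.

Lens 1: 1/d_i1 = 1/(18.0) − 1/(71.4) = 0.04155, so d_i1 = 24.07 cm; m₁ = −d_i1/d_o1 = -0.3371.
d_o2 = 48.6 − (24.07) = 24.53 cm.
f₂ = −8.80 cm (diverging).
Lens 2: 1/d_i2 = 1/(-8.80) − 1/(24.53) = -0.1544, so d_i2 = -6.477 cm; m₂ = −d_i2/d_o2 = +0.2640.
m = m₁·m₂ = (-0.3371)(+0.2640) = -0.0890.

m = -0.0890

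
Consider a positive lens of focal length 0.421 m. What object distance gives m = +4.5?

m = −d_i/d_o ⇒ d_i = −m·d_o.
1/f = 1/d_o + 1/d_i = 1/d_o − 1/(m·d_o) = (1 − 1/m)/d_o, so d_o = f(1 − 1/m) = (0.4210)(1 − 1/(+4.5)) = 0.327 m.

0.327 m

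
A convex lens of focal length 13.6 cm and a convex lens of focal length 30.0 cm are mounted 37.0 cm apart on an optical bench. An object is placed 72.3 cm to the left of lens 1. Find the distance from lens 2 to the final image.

Lens 1: 1/d_i1 = 1/f₁ − 1/d_o1 = 1/(13.6) − 1/(72.3) = 0.05970, so d_i1 = 16.75 cm.
The intermediate image is 16.75 cm to the right of lens 1, which is 37.0 − (16.75) = 20.25 cm to the left of lens 2, so d_o2 = +20.25 cm.
Lens 2: 1/d_i2 = 1/f₂ − 1/d_o2 = 1/(30.0) − 1/(20.25) = -0.01605, so d_i2 = -62.3 cm.
The final image is virtual, 62.3 cm to the left of lens 2 (overall magnification ≈ -0.71).

62.3 cm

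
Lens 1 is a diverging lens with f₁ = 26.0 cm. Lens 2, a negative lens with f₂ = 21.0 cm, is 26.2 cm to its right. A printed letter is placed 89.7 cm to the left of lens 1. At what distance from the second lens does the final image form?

Lens 1 is diverging, so f₁ = −26.0 cm.
Lens 1: 1/d_i1 = 1/f₁ − 1/d_o1 = 1/(-26.0) − 1/(89.7) = -0.04961, so d_i1 = -20.16 cm.
The intermediate image is 20.16 cm to the left of lens 1 (virtual), which is 26.2 − (-20.16) = 46.36 cm to the left of lens 2, so d_o2 = +46.36 cm.
Lens 2 is diverging, so f₂ = −21.0 cm.
Lens 2: 1/d_i2 = 1/f₂ − 1/d_o2 = 1/(-21.0) − 1/(46.36) = -0.06919, so d_i2 = -14.5 cm.
The final image is virtual, 14.5 cm to the left of lens 2 (overall magnification ≈ 0.070).

14.5 cm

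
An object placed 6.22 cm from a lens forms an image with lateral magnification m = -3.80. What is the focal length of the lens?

f = 4.92 cm (converging)

m = −d_i/d_o ⇒ d_i = −m·d_o = −(-3.80)·(6.22) = 23.64 cm.
1/f = 1/d_o + 1/d_i = 1/(6.22) + 1/(23.64) = 0.2031, so f = 4.92 cm.
Since f is positive, the lens is converging.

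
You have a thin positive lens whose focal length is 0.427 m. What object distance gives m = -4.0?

0.534 m

m = −d_i/d_o ⇒ d_i = −m·d_o.
1/f = 1/d_o + 1/d_i = 1/d_o − 1/(m·d_o) = (1 − 1/m)/d_o, so d_o = f(1 − 1/m) = (0.4270)(1 − 1/(-4.0)) = 0.534 m.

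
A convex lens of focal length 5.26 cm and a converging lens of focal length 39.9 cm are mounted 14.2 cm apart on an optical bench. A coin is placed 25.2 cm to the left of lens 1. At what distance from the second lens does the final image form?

9.32 cm

Lens 1: 1/d_i1 = 1/f₁ − 1/d_o1 = 1/(5.26) − 1/(25.2) = 0.1504, so d_i1 = 6.648 cm.
The intermediate image is 6.648 cm to the right of lens 1, which is 14.2 − (6.648) = 7.552 cm to the left of lens 2, so d_o2 = +7.552 cm.
Lens 2: 1/d_i2 = 1/f₂ − 1/d_o2 = 1/(39.9) − 1/(7.552) = -0.1074, so d_i2 = -9.32 cm.
The final image is virtual, 9.32 cm to the left of lens 2 (overall magnification ≈ -0.33).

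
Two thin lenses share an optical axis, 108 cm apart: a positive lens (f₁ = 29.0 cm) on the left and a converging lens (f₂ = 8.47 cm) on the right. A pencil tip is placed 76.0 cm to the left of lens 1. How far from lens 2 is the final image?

Lens 1: 1/d_i1 = 1/f₁ − 1/d_o1 = 1/(29.0) − 1/(76.0) = 0.02132, so d_i1 = 46.89 cm.
The intermediate image is 46.89 cm to the right of lens 1, which is 108 − (46.89) = 61.11 cm to the left of lens 2, so d_o2 = +61.11 cm.
Lens 2: 1/d_i2 = 1/f₂ − 1/d_o2 = 1/(8.47) − 1/(61.11) = 0.1017, so d_i2 = 9.83 cm.
The final image is real, 9.83 cm to the right of lens 2 (overall magnification ≈ 0.099).

9.83 cm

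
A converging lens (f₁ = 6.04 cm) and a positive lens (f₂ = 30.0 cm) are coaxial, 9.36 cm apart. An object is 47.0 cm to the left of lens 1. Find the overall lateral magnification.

m = -0.160

Lens 1: 1/d_i1 = 1/(6.04) − 1/(47.0) = 0.1443, so d_i1 = 6.931 cm; m₁ = −d_i1/d_o1 = -0.1475.
d_o2 = 9.36 − (6.931) = 2.429 cm.
Lens 2: 1/d_i2 = 1/(30.0) − 1/(2.429) = -0.3784, so d_i2 = -2.643 cm; m₂ = −d_i2/d_o2 = +1.088.
m = m₁·m₂ = (-0.1475)(+1.088) = -0.160.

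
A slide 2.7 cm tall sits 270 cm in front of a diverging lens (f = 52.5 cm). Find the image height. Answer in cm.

0.440 cm

For a diverging lens, f = -52.5 cm.
1/d_i = 1/f − 1/d_o = 1/(-52.50) − 1/(270) = -0.02275, so d_i = -43.95 cm.
m = −d_i/d_o = +0.1628.
|h_i| = |m|·h_o = 0.1628 × 2.7 = 0.440 cm. The image is virtual, upright and reduced, on the same side as the object.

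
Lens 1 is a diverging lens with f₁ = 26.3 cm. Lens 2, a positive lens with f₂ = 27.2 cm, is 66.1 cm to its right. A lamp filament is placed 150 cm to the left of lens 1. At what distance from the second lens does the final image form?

39.3 cm

Lens 1 is diverging, so f₁ = −26.3 cm.
Lens 1: 1/d_i1 = 1/f₁ − 1/d_o1 = 1/(-26.3) − 1/(150) = -0.04469, so d_i1 = -22.38 cm.
The intermediate image is 22.38 cm to the left of lens 1 (virtual), which is 66.1 − (-22.38) = 88.48 cm to the left of lens 2, so d_o2 = +88.48 cm.
Lens 2: 1/d_i2 = 1/f₂ − 1/d_o2 = 1/(27.2) − 1/(88.48) = 0.02546, so d_i2 = 39.3 cm.
The final image is real, 39.3 cm to the right of lens 2 (overall magnification ≈ -0.066).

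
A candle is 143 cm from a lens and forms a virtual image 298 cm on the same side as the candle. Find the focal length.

f = 275 cm (converging)

Virtual image ⇒ d_i = −298 cm.
1/f = 1/d_o + 1/d_i = 1/(143) + 1/(-298) = 0.003637, so f = 275 cm.
Since f is positive, the lens is converging.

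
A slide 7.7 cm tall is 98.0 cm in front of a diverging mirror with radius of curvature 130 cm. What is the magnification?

m = +0.399

f = R/2 = 130/2 = 65.00 cm; for a diverging mirror, f = -65.00 cm.
1/d_i = 1/f − 1/d_o = 1/(-65.00) − 1/(98.0) = -0.02559, so d_i = -39.08 cm.
m = −d_i/d_o = −(-39.08)/(98.0) = +0.399.
The image is virtual, upright and reduced, behind the mirror.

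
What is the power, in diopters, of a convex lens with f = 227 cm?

f = 227 cm = 2.27 m.
P = 1/f = 1/(2.27 m) = +0.441 D.

P = +0.441 D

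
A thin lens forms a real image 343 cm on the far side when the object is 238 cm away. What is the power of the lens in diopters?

P = +0.712 D

d_i = +343 cm.
1/f = 1/d_o + 1/d_i = 1/(238) + 1/(343) = 0.007117 cm⁻¹.
f = 140.5 cm = 1.405 m, so P = 1/f = +0.712 D.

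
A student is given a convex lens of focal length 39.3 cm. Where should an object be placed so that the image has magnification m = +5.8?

m = −d_i/d_o ⇒ d_i = −m·d_o.
1/f = 1/d_o + 1/d_i = 1/d_o − 1/(m·d_o) = (1 − 1/m)/d_o, so d_o = f(1 − 1/m) = (39.30)(1 − 1/(+5.8)) = 32.5 cm.

32.5 cm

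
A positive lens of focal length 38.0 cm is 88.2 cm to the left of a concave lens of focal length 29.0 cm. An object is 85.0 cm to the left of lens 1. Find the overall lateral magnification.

Lens 1: 1/d_i1 = 1/(38.0) − 1/(85.0) = 0.01455, so d_i1 = 68.72 cm; m₁ = −d_i1/d_o1 = -0.8085.
d_o2 = 88.2 − (68.72) = 19.48 cm.
f₂ = −29.0 cm (diverging).
Lens 2: 1/d_i2 = 1/(-29.0) − 1/(19.48) = -0.08582, so d_i2 = -11.65 cm; m₂ = −d_i2/d_o2 = +0.5982.
m = m₁·m₂ = (-0.8085)(+0.5982) = -0.484.

m = -0.484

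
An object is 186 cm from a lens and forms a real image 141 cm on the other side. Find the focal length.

f = 80.2 cm (converging)

Real image ⇒ d_i = +141 cm.
1/f = 1/d_o + 1/d_i = 1/(186) + 1/(141) = 0.01247, so f = 80.2 cm.
Since f is positive, the lens is converging.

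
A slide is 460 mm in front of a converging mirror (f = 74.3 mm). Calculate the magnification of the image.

1/d_i = 1/f − 1/d_o = 1/(74.30) − 1/(460) = 0.01129, so d_i = 88.61 mm.
m = −d_i/d_o = −(88.61)/(460) = -0.193.
The image is real, inverted and reduced, in front of the mirror.

m = -0.193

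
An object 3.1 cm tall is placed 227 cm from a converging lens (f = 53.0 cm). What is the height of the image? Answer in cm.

0.944 cm

1/d_i = 1/f − 1/d_o = 1/(53.00) − 1/(227) = 0.01446, so d_i = 69.14 cm.
m = −d_i/d_o = -0.3046.
|h_i| = |m|·h_o = 0.3046 × 3.1 = 0.944 cm. The image is real, inverted and reduced, on the far side of the lens.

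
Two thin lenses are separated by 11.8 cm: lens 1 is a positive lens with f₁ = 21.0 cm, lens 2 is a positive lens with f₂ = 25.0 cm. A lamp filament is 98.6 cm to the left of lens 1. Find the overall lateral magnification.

Lens 1: 1/d_i1 = 1/(21.0) − 1/(98.6) = 0.03748, so d_i1 = 26.68 cm; m₁ = −d_i1/d_o1 = -0.2706.
d_o2 = 11.8 − (26.68) = -14.88 cm (virtual object).
Lens 2: 1/d_i2 = 1/(25.0) − 1/(-14.88) = 0.1072, so d_i2 = 9.328 cm; m₂ = −d_i2/d_o2 = +0.6269.
m = m₁·m₂ = (-0.2706)(+0.6269) = -0.170.

m = -0.170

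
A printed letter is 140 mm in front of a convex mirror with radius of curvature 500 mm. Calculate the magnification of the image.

f = R/2 = 500/2 = 250.0 mm; for a convex mirror, f = -250.0 mm.
1/d_i = 1/f − 1/d_o = 1/(-250.0) − 1/(140) = -0.01114, so d_i = -89.74 mm.
m = −d_i/d_o = −(-89.74)/(140) = +0.641.
The image is virtual, upright and reduced, behind the mirror.

m = +0.641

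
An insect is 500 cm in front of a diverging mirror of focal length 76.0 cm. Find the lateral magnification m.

For a diverging mirror, f = -76.0 cm.
1/d_i = 1/f − 1/d_o = 1/(-76.00) − 1/(500) = -0.01516, so d_i = -65.97 cm.
m = −d_i/d_o = −(-65.97)/(500) = +0.132.
The image is virtual, upright and reduced, behind the mirror.

m = +0.132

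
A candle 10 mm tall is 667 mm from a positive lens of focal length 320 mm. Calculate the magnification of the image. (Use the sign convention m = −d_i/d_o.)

1/d_i = 1/f − 1/d_o = 1/(320.0) − 1/(667) = 0.001626, so d_i = 615.1 mm.
m = −d_i/d_o = −(615.1)/(667) = -0.922.
The image is real, inverted and reduced, on the far side of the lens.

m = -0.922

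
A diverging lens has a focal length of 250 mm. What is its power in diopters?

P = -4.00 D

For a diverging lens, f = −250 mm.
f = -25.0 cm = -0.250 m.
P = 1/f = 1/(-0.250 m) = -4.00 D.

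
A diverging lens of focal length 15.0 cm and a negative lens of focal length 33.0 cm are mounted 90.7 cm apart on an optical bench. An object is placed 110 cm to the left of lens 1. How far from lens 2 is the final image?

Lens 1 is diverging, so f₁ = −15.0 cm.
Lens 1: 1/d_i1 = 1/f₁ − 1/d_o1 = 1/(-15.0) − 1/(110) = -0.07576, so d_i1 = -13.20 cm.
The intermediate image is 13.20 cm to the left of lens 1 (virtual), which is 90.7 − (-13.20) = 103.9 cm to the left of lens 2, so d_o2 = +103.9 cm.
Lens 2 is diverging, so f₂ = −33.0 cm.
Lens 2: 1/d_i2 = 1/f₂ − 1/d_o2 = 1/(-33.0) − 1/(103.9) = -0.03993, so d_i2 = -25.0 cm.
The final image is virtual, 25.0 cm to the left of lens 2 (overall magnification ≈ 0.029).

25.0 cm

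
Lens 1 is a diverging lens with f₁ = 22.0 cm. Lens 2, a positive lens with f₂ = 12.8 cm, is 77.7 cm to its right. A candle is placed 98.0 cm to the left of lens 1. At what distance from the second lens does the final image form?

14.8 cm

Lens 1 is diverging, so f₁ = −22.0 cm.
Lens 1: 1/d_i1 = 1/f₁ − 1/d_o1 = 1/(-22.0) − 1/(98.0) = -0.05566, so d_i1 = -17.97 cm.
The intermediate image is 17.97 cm to the left of lens 1 (virtual), which is 77.7 − (-17.97) = 95.67 cm to the left of lens 2, so d_o2 = +95.67 cm.
Lens 2: 1/d_i2 = 1/f₂ − 1/d_o2 = 1/(12.8) − 1/(95.67) = 0.06767, so d_i2 = 14.8 cm.
The final image is real, 14.8 cm to the right of lens 2 (overall magnification ≈ -0.028).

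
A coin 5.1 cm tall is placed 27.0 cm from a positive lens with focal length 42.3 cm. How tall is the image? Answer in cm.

14.1 cm

1/d_i = 1/f − 1/d_o = 1/(42.30) − 1/(27.0) = -0.01340, so d_i = -74.65 cm.
m = −d_i/d_o = +2.765.
|h_i| = |m|·h_o = 2.765 × 5.1 = 14.1 cm. The image is virtual, upright and enlarged, on the same side as the object.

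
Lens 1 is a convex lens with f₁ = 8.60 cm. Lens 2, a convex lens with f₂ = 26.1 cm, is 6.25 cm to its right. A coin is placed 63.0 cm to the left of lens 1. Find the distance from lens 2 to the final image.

Lens 1: 1/d_i1 = 1/f₁ − 1/d_o1 = 1/(8.60) − 1/(63.0) = 0.1004, so d_i1 = 9.960 cm.
The intermediate image is 9.960 cm to the right of lens 1, which lies 3.710 cm to the right of lens 2 — a virtual object — so d_o2 = −3.710 cm.
Lens 2: 1/d_i2 = 1/f₂ − 1/d_o2 = 1/(26.1) − 1/(-3.710) = 0.3079, so d_i2 = 3.25 cm.
The final image is real, 3.25 cm to the right of lens 2 (overall magnification ≈ -0.14).

3.25 cm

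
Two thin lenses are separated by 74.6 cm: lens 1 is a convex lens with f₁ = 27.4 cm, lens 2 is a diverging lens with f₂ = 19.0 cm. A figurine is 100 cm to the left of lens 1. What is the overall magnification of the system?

Lens 1: 1/d_i1 = 1/(27.4) − 1/(100) = 0.02650, so d_i1 = 37.74 cm; m₁ = −d_i1/d_o1 = -0.3774.
d_o2 = 74.6 − (37.74) = 36.86 cm.
f₂ = −19.0 cm (diverging).
Lens 2: 1/d_i2 = 1/(-19.0) − 1/(36.86) = -0.07976, so d_i2 = -12.54 cm; m₂ = −d_i2/d_o2 = +0.3401.
m = m₁·m₂ = (-0.3774)(+0.3401) = -0.128.

m = -0.128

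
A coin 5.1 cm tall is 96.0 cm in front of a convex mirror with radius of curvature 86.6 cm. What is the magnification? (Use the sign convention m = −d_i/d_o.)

m = +0.311

f = R/2 = 86.6/2 = 43.30 cm; for a convex mirror, f = -43.30 cm.
1/d_i = 1/f − 1/d_o = 1/(-43.30) − 1/(96.0) = -0.03351, so d_i = -29.84 cm.
m = −d_i/d_o = −(-29.84)/(96.0) = +0.311.
The image is virtual, upright and reduced, behind the mirror.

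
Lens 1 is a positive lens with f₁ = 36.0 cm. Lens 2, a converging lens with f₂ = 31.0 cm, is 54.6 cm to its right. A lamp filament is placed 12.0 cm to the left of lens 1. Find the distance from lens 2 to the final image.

54.1 cm

Lens 1: 1/d_i1 = 1/f₁ − 1/d_o1 = 1/(36.0) − 1/(12.0) = -0.05556, so d_i1 = -18.00 cm.
The intermediate image is 18.00 cm to the left of lens 1 (virtual), which is 54.6 − (-18.00) = 72.60 cm to the left of lens 2, so d_o2 = +72.60 cm.
Lens 2: 1/d_i2 = 1/f₂ − 1/d_o2 = 1/(31.0) − 1/(72.60) = 0.01848, so d_i2 = 54.1 cm.
The final image is real, 54.1 cm to the right of lens 2 (overall magnification ≈ -1.1).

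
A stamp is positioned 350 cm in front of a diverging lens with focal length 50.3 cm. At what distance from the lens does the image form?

For a diverging lens, f = -50.3 cm.
Lens equation: 1/q = 1/f − 1/p = 1/(-50.30) − 1/(350) = -0.01988 − 0.002857 = -0.02274, so q = -44.0 cm.
The image is virtual, upright and reduced, on the same side as the object.

44.0 cm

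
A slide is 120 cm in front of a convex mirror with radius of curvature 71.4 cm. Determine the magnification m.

m = +0.229

f = R/2 = 71.4/2 = 35.70 cm; for a convex mirror, f = -35.70 cm.
1/d_i = 1/f − 1/d_o = 1/(-35.70) − 1/(120) = -0.03634, so d_i = -27.51 cm.
m = −d_i/d_o = −(-27.51)/(120) = +0.229.
The image is virtual, upright and reduced, behind the mirror.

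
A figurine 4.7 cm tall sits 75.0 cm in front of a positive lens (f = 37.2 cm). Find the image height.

1/d_i = 1/f − 1/d_o = 1/(37.20) − 1/(75.0) = 0.01355, so d_i = 73.81 cm.
m = −d_i/d_o = -0.9841.
|h_i| = |m|·h_o = 0.9841 × 4.7 = 4.63 cm. The image is real, inverted and reduced, on the far side of the lens.

4.63 cm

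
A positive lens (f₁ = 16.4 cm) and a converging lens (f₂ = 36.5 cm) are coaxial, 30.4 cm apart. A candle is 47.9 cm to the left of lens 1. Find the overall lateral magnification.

m = -0.612

Lens 1: 1/d_i1 = 1/(16.4) − 1/(47.9) = 0.04010, so d_i1 = 24.94 cm; m₁ = −d_i1/d_o1 = -0.5207.
d_o2 = 30.4 − (24.94) = 5.460 cm.
Lens 2: 1/d_i2 = 1/(36.5) − 1/(5.460) = -0.1558, so d_i2 = -6.420 cm; m₂ = −d_i2/d_o2 = +1.176.
m = m₁·m₂ = (-0.5207)(+1.176) = -0.612.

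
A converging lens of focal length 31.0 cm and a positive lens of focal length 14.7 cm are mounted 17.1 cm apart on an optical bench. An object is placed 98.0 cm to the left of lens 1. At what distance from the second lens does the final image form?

Lens 1: 1/d_i1 = 1/f₁ − 1/d_o1 = 1/(31.0) − 1/(98.0) = 0.02205, so d_i1 = 45.34 cm.
The intermediate image is 45.34 cm to the right of lens 1, which lies 28.24 cm to the right of lens 2 — a virtual object — so d_o2 = −28.24 cm.
Lens 2: 1/d_i2 = 1/f₂ − 1/d_o2 = 1/(14.7) − 1/(-28.24) = 0.1034, so d_i2 = 9.67 cm.
The final image is real, 9.67 cm to the right of lens 2 (overall magnification ≈ -0.16).

9.67 cm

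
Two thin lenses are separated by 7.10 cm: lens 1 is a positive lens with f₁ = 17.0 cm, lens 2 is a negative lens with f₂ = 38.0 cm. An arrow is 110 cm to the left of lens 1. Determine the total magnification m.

m = -0.278

Lens 1: 1/d_i1 = 1/(17.0) − 1/(110) = 0.04973, so d_i1 = 20.11 cm; m₁ = −d_i1/d_o1 = -0.1828.
d_o2 = 7.10 − (20.11) = -13.01 cm (virtual object).
f₂ = −38.0 cm (diverging).
Lens 2: 1/d_i2 = 1/(-38.0) − 1/(-13.01) = 0.05055, so d_i2 = 19.78 cm; m₂ = −d_i2/d_o2 = +1.521.
m = m₁·m₂ = (-0.1828)(+1.521) = -0.278.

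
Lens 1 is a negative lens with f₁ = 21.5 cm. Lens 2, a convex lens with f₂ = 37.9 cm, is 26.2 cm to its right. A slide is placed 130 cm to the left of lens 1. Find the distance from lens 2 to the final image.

Lens 1 is diverging, so f₁ = −21.5 cm.
Lens 1: 1/d_i1 = 1/f₁ − 1/d_o1 = 1/(-21.5) − 1/(130) = -0.05420, so d_i1 = -18.45 cm.
The intermediate image is 18.45 cm to the left of lens 1 (virtual), which is 26.2 − (-18.45) = 44.65 cm to the left of lens 2, so d_o2 = +44.65 cm.
Lens 2: 1/d_i2 = 1/f₂ − 1/d_o2 = 1/(37.9) − 1/(44.65) = 0.003989, so d_i2 = 251 cm.
The final image is real, 251 cm to the right of lens 2 (overall magnification ≈ -0.80).

251 cm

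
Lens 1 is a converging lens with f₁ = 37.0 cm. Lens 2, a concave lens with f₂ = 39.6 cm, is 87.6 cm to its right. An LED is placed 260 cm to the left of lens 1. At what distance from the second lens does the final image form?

Lens 1: 1/d_i1 = 1/f₁ − 1/d_o1 = 1/(37.0) − 1/(260) = 0.02318, so d_i1 = 43.14 cm.
The intermediate image is 43.14 cm to the right of lens 1, which is 87.6 − (43.14) = 44.46 cm to the left of lens 2, so d_o2 = +44.46 cm.
Lens 2 is diverging, so f₂ = −39.6 cm.
Lens 2: 1/d_i2 = 1/f₂ − 1/d_o2 = 1/(-39.6) − 1/(44.46) = -0.04774, so d_i2 = -20.9 cm.
The final image is virtual, 20.9 cm to the left of lens 2 (overall magnification ≈ -0.078).

20.9 cm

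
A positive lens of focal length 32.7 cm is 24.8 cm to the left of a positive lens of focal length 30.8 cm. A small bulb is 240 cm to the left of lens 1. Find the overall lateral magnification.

m = -0.111

Lens 1: 1/d_i1 = 1/(32.7) − 1/(240) = 0.02641, so d_i1 = 37.86 cm; m₁ = −d_i1/d_o1 = -0.1578.
d_o2 = 24.8 − (37.86) = -13.06 cm (virtual object).
Lens 2: 1/d_i2 = 1/(30.8) − 1/(-13.06) = 0.1090, so d_i2 = 9.171 cm; m₂ = −d_i2/d_o2 = +0.7022.
m = m₁·m₂ = (-0.1578)(+0.7022) = -0.111.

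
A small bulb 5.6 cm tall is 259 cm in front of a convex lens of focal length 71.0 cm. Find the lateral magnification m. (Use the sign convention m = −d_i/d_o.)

1/d_i = 1/f − 1/d_o = 1/(71.00) − 1/(259) = 0.01022, so d_i = 97.81 cm.
m = −d_i/d_o = −(97.81)/(259) = -0.378.
The image is real, inverted and reduced, on the far side of the lens.

m = -0.378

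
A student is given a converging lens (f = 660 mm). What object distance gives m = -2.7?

m = −d_i/d_o ⇒ d_i = −m·d_o.
1/f = 1/d_o + 1/d_i = 1/d_o − 1/(m·d_o) = (1 − 1/m)/d_o, so d_o = f(1 − 1/m) = (660.0)(1 − 1/(-2.7)) = 904 mm.

904 mm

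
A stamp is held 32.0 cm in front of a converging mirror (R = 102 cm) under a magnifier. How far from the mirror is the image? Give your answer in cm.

85.9 cm

f = R/2 = 102/2 = 51.00 cm.
Mirror equation: 1/s_i = 1/f − 1/s_o = 1/(51.00) − 1/(32.0) = 0.01961 − 0.03125 = -0.01164, so s_i = -85.9 cm.
The image is virtual, upright and enlarged, behind the mirror.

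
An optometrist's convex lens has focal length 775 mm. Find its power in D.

f = 77.5 cm = 0.775 m.
P = 1/f = 1/(0.775 m) = +1.29 D.

P = +1.29 D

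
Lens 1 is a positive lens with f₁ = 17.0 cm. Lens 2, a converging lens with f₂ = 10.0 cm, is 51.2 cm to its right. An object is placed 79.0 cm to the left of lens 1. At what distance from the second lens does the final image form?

Lens 1: 1/d_i1 = 1/f₁ − 1/d_o1 = 1/(17.0) − 1/(79.0) = 0.04617, so d_i1 = 21.66 cm.
The intermediate image is 21.66 cm to the right of lens 1, which is 51.2 − (21.66) = 29.54 cm to the left of lens 2, so d_o2 = +29.54 cm.
Lens 2: 1/d_i2 = 1/f₂ − 1/d_o2 = 1/(10.0) − 1/(29.54) = 0.06615, so d_i2 = 15.1 cm.
The final image is real, 15.1 cm to the right of lens 2 (overall magnification ≈ 0.14).

15.1 cm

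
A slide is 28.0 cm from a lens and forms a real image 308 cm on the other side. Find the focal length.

Real image ⇒ d_i = +308 cm.
1/f = 1/d_o + 1/d_i = 1/(28.0) + 1/(308) = 0.03896, so f = 25.7 cm.
Since f is positive, the lens is converging.

f = 25.7 cm (converging)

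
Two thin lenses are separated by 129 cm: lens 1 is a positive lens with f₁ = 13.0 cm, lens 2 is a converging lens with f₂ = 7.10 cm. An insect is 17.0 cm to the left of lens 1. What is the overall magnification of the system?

m = +0.346

Lens 1: 1/d_i1 = 1/(13.0) − 1/(17.0) = 0.01810, so d_i1 = 55.25 cm; m₁ = −d_i1/d_o1 = -3.250.
d_o2 = 129 − (55.25) = 73.75 cm.
Lens 2: 1/d_i2 = 1/(7.10) − 1/(73.75) = 0.1273, so d_i2 = 7.856 cm; m₂ = −d_i2/d_o2 = -0.1065.
m = m₁·m₂ = (-3.250)(-0.1065) = +0.346.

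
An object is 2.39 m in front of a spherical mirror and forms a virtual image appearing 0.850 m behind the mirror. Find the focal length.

f = -1.32 m (convex)

Virtual image ⇒ d_i = −0.850 m.
1/f = 1/d_o + 1/d_i = 1/(2.39) + 1/(-0.850) = -0.7581, so f = -1.32 m.
Since f is negative, the spherical mirror is convex.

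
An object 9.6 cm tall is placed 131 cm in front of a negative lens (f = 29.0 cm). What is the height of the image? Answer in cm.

1.74 cm

For a negative lens, f = -29.0 cm.
1/d_i = 1/f − 1/d_o = 1/(-29.00) − 1/(131) = -0.04212, so d_i = -23.74 cm.
m = −d_i/d_o = +0.1812.
|h_i| = |m|·h_o = 0.1812 × 9.6 = 1.74 cm. The image is virtual, upright and reduced, on the same side as the object.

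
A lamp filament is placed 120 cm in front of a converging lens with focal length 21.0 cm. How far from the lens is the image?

25.5 cm

Thin-lens equation: 1/s_i = 1/f − 1/s_o = 1/(21.00) − 1/(120) = 0.04762 − 0.008333 = 0.03929, so s_i = 25.5 cm.
The image is real, inverted and reduced, on the far side of the lens.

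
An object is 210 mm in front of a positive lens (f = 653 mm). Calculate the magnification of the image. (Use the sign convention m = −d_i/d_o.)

1/d_i = 1/f − 1/d_o = 1/(653.0) − 1/(210) = -0.003231, so d_i = -309.5 mm.
m = −d_i/d_o = −(-309.5)/(210) = +1.47.
The image is virtual, upright and enlarged, on the same side as the object.

m = +1.47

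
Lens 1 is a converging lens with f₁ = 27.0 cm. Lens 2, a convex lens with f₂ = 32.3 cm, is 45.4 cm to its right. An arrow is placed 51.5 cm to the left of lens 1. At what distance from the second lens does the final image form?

8.40 cm

Lens 1: 1/d_i1 = 1/f₁ − 1/d_o1 = 1/(27.0) − 1/(51.5) = 0.01762, so d_i1 = 56.76 cm.
The intermediate image is 56.76 cm to the right of lens 1, which lies 11.36 cm to the right of lens 2 — a virtual object — so d_o2 = −11.36 cm.
Lens 2: 1/d_i2 = 1/f₂ − 1/d_o2 = 1/(32.3) − 1/(-11.36) = 0.1190, so d_i2 = 8.40 cm.
The final image is real, 8.40 cm to the right of lens 2 (overall magnification ≈ -0.82).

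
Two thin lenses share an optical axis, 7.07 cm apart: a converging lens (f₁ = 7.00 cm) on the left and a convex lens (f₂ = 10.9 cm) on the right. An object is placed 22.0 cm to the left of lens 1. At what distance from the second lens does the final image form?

Lens 1: 1/d_i1 = 1/f₁ − 1/d_o1 = 1/(7.00) − 1/(22.0) = 0.09740, so d_i1 = 10.27 cm.
The intermediate image is 10.27 cm to the right of lens 1, which lies 3.200 cm to the right of lens 2 — a virtual object — so d_o2 = −3.200 cm.
Lens 2: 1/d_i2 = 1/f₂ − 1/d_o2 = 1/(10.9) − 1/(-3.200) = 0.4042, so d_i2 = 2.47 cm.
The final image is real, 2.47 cm to the right of lens 2 (overall magnification ≈ -0.36).

2.47 cm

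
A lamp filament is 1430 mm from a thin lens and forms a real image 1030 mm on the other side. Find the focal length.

f = 599 mm (converging)

Real image ⇒ d_i = +1030 mm.
1/f = 1/d_o + 1/d_i = 1/(1430) + 1/(1030) = 0.001670, so f = 599 mm.
Since f is positive, the thin lens is converging.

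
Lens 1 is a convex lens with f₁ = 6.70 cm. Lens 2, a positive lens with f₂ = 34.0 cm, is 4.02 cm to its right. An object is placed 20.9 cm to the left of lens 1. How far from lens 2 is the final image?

4.98 cm

Lens 1: 1/d_i1 = 1/f₁ − 1/d_o1 = 1/(6.70) − 1/(20.9) = 0.1014, so d_i1 = 9.861 cm.
The intermediate image is 9.861 cm to the right of lens 1, which lies 5.841 cm to the right of lens 2 — a virtual object — so d_o2 = −5.841 cm.
Lens 2: 1/d_i2 = 1/f₂ − 1/d_o2 = 1/(34.0) − 1/(-5.841) = 0.2006, so d_i2 = 4.98 cm.
The final image is real, 4.98 cm to the right of lens 2 (overall magnification ≈ -0.40).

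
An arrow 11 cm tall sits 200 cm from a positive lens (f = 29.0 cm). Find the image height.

1.87 cm

1/d_i = 1/f − 1/d_o = 1/(29.00) − 1/(200) = 0.02948, so d_i = 33.92 cm.
m = −d_i/d_o = -0.1696.
|h_i| = |m|·h_o = 0.1696 × 11 = 1.87 cm. The image is real, inverted and reduced, on the far side of the lens.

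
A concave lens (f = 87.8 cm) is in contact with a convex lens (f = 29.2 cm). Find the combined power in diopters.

P = +2.29 D

P₁ = 1/f₁ = 1/(-0.878 m) = -1.139 D; P₂ = 1/f₂ = 1/(0.292 m) = +3.425 D.
For thin lenses in contact, P = P₁ + P₂ = (-1.139) + (+3.425) = +2.29 D.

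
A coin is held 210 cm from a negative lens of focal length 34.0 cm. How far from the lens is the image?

29.3 cm

For a negative lens, f = -34.0 cm.
Thin-lens equation: 1/v = 1/f − 1/u = 1/(-34.00) − 1/(210) = -0.02941 − 0.004762 = -0.03417, so v = -29.3 cm.
The image is virtual, upright and reduced, on the same side as the object.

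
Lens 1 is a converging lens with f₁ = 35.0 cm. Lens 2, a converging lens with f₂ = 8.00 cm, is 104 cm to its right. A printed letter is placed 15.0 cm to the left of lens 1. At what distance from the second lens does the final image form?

8.52 cm

Lens 1: 1/d_i1 = 1/f₁ − 1/d_o1 = 1/(35.0) − 1/(15.0) = -0.03810, so d_i1 = -26.25 cm.
The intermediate image is 26.25 cm to the left of lens 1 (virtual), which is 104 − (-26.25) = 130.2 cm to the left of lens 2, so d_o2 = +130.2 cm.
Lens 2: 1/d_i2 = 1/f₂ − 1/d_o2 = 1/(8.00) − 1/(130.2) = 0.1173, so d_i2 = 8.52 cm.
The final image is real, 8.52 cm to the right of lens 2 (overall magnification ≈ -0.11).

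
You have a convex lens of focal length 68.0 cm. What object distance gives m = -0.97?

m = −d_i/d_o ⇒ d_i = −m·d_o.
1/f = 1/d_o + 1/d_i = 1/d_o − 1/(m·d_o) = (1 − 1/m)/d_o, so d_o = f(1 − 1/m) = (68.00)(1 − 1/(-0.97)) = 138 cm.

138 cm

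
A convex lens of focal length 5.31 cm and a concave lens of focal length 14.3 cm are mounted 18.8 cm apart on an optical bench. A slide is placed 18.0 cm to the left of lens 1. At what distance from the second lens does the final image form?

6.30 cm

Lens 1: 1/d_i1 = 1/f₁ − 1/d_o1 = 1/(5.31) − 1/(18.0) = 0.1328, so d_i1 = 7.532 cm.
The intermediate image is 7.532 cm to the right of lens 1, which is 18.8 − (7.532) = 11.27 cm to the left of lens 2, so d_o2 = +11.27 cm.
Lens 2 is diverging, so f₂ = −14.3 cm.
Lens 2: 1/d_i2 = 1/f₂ − 1/d_o2 = 1/(-14.3) − 1/(11.27) = -0.1587, so d_i2 = -6.30 cm.
The final image is virtual, 6.30 cm to the left of lens 2 (overall magnification ≈ -0.23).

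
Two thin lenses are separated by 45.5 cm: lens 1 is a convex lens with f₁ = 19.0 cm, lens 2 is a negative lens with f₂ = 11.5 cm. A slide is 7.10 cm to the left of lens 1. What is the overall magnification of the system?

Lens 1: 1/d_i1 = 1/(19.0) − 1/(7.10) = -0.08821, so d_i1 = -11.34 cm; m₁ = −d_i1/d_o1 = +1.597.
d_o2 = 45.5 − (-11.34) = 56.84 cm.
f₂ = −11.5 cm (diverging).
Lens 2: 1/d_i2 = 1/(-11.5) − 1/(56.84) = -0.1045, so d_i2 = -9.565 cm; m₂ = −d_i2/d_o2 = +0.1683.
m = m₁·m₂ = (+1.597)(+0.1683) = +0.269.

m = +0.269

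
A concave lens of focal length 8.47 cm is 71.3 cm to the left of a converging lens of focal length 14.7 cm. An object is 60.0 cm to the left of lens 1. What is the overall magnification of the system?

m = -0.0284

f₁ = −8.47 cm (diverging).
Lens 1: 1/d_i1 = 1/(-8.47) − 1/(60.0) = -0.1347, so d_i1 = -7.422 cm; m₁ = −d_i1/d_o1 = +0.1237.
d_o2 = 71.3 − (-7.422) = 78.72 cm.
Lens 2: 1/d_i2 = 1/(14.7) − 1/(78.72) = 0.05532, so d_i2 = 18.08 cm; m₂ = −d_i2/d_o2 = -0.2296.
m = m₁·m₂ = (+0.1237)(-0.2296) = -0.0284.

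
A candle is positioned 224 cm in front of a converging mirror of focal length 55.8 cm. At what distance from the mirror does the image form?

74.3 cm

Mirror equation: 1/v = 1/f − 1/u = 1/(55.80) − 1/(224) = 0.01792 − 0.004464 = 0.01346, so v = 74.3 cm.
The image is real, inverted and reduced, in front of the mirror.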